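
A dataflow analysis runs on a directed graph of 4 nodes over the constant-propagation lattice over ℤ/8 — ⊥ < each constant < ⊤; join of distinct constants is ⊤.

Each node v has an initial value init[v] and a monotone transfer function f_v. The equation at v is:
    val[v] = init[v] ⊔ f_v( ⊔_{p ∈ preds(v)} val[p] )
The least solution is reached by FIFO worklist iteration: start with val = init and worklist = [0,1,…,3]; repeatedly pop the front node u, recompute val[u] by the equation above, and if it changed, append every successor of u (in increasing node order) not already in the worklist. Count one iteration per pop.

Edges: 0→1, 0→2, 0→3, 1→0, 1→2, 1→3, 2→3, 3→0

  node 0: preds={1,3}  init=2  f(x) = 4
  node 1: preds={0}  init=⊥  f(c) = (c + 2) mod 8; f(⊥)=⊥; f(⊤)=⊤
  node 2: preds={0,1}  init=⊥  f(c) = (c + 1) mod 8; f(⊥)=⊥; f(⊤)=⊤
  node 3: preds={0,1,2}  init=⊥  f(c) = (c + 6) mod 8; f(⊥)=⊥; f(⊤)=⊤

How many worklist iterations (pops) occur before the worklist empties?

5

Iteration log — 5 steps:
  step 1. node 0  ⊔preds=⊥  new=⊤  old=2  +wl: 
  step 2. node 1  ⊔preds=⊤  new=⊤  old=⊥  +wl: 0
  step 3. node 2  ⊔preds=⊤  new=⊤  old=⊥  +wl: 
  step 4. node 3  ⊔preds=⊤  new=⊤  old=⊥  +wl: 
  step 5. node 0  ⊔preds=⊤  new=⊤  stable

Least fixpoint reached:
  node 0: ⊤
  node 1: ⊤
  node 2: ⊤
  node 3: ⊤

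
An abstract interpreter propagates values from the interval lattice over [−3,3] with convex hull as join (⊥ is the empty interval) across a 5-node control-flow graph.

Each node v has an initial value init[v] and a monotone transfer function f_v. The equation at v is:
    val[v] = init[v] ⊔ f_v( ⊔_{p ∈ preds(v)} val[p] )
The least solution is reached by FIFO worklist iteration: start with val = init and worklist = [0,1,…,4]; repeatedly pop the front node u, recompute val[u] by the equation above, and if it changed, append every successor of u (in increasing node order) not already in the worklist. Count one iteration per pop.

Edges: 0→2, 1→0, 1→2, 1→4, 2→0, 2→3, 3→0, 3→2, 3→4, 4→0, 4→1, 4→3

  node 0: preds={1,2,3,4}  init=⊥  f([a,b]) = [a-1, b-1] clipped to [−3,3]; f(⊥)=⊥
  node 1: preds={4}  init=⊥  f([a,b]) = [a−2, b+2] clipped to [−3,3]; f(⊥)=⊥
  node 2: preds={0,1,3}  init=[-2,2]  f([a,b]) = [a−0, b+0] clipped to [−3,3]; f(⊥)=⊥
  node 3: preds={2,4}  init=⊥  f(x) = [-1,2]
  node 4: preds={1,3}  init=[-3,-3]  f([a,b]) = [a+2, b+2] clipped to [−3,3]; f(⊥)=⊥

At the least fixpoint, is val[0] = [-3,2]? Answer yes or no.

yes

Iteration log — 14 steps:
  step 1. node 0  ⊔preds=[-3,2]  new=[-3,1]  old=⊥  +wl: 
  step 2. node 1  ⊔preds=[-3,-3]  new=[-3,-1]  old=⊥  +wl: 0
  step 3. node 2  ⊔preds=[-3,1]  new=[-3,2]  old=[-2,2]  +wl: 
  step 4. node 3  ⊔preds=[-3,2]  new=[-1,2]  old=⊥  +wl: 2
  step 5. node 4  ⊔preds=[-3,2]  new=[-3,3]  old=[-3,-3]  +wl: 1,3
  step 6. node 0  ⊔preds=[-3,3]  new=[-3,2]  old=[-3,1]  +wl: 
  step 7. node 2  ⊔preds=[-3,2]  new=[-3,2]  stable
  step 8. node 1  ⊔preds=[-3,3]  new=[-3,3]  old=[-3,-1]  +wl: 0,2,4
  step 9. node 3  ⊔preds=[-3,3]  new=[-1,2]  stable
  step 10. node 0  ⊔preds=[-3,3]  new=[-3,2]  stable
  step 11. node 2  ⊔preds=[-3,3]  new=[-3,3]  old=[-3,2]  +wl: 0,3
  step 12. node 4  ⊔preds=[-3,3]  new=[-3,3]  stable
  step 13. node 0  ⊔preds=[-3,3]  new=[-3,2]  stable
  step 14. node 3  ⊔preds=[-3,3]  new=[-1,2]  stable

Least fixpoint reached:
  node 0: [-3,2]
  node 1: [-3,3]
  node 2: [-3,3]
  node 3: [-1,2]
  node 4: [-3,3]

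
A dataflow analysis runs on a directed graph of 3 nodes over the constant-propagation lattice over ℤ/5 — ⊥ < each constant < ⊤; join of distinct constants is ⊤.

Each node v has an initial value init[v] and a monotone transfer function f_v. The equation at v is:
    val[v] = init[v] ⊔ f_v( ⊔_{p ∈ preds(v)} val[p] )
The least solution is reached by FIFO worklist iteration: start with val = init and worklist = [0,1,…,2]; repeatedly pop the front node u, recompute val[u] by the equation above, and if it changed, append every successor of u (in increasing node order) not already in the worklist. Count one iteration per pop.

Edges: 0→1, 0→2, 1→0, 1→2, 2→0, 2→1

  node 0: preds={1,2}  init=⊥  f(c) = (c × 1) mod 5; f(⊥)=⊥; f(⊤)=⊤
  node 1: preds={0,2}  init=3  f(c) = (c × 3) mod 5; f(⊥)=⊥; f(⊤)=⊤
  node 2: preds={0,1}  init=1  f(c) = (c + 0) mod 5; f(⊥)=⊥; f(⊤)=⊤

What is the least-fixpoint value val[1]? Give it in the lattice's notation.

⊤

Iteration log — 5 steps:
  step 1. node 0  ⊔preds=⊤  new=⊤  old=⊥  +wl: 
  step 2. node 1  ⊔preds=⊤  new=⊤  old=3  +wl: 0
  step 3. node 2  ⊔preds=⊤  new=⊤  old=1  +wl: 1
  step 4. node 0  ⊔preds=⊤  new=⊤  stable
  step 5. node 1  ⊔preds=⊤  new=⊤  stable

Least fixpoint reached:
  node 0: ⊤
  node 1: ⊤
  node 2: ⊤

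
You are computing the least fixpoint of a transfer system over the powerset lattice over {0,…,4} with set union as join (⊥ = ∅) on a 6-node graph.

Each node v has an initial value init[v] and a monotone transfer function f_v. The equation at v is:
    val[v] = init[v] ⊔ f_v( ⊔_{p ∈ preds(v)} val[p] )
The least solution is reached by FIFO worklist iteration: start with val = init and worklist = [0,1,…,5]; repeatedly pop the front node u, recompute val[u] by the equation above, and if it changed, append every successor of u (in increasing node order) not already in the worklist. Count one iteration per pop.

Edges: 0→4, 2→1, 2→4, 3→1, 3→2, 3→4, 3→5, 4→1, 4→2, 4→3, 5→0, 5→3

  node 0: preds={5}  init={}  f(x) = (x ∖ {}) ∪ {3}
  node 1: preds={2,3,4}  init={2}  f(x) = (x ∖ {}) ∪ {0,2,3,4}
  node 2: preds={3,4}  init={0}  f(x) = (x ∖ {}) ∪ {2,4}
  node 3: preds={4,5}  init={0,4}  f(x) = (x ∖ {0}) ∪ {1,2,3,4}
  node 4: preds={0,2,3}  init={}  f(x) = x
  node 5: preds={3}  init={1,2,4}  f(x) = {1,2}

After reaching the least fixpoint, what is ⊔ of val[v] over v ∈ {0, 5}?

{1,2,3,4}

Iteration log — 11 steps:
  step 1. node 0  ⊔preds={1,2,4}  new={1,2,3,4}  old={}  +wl: 
  step 2. node 1  ⊔preds={0,4}  new={0,2,3,4}  old={2}  +wl: 
  step 3. node 2  ⊔preds={0,4}  new={0,2,4}  old={0}  +wl: 1
  step 4. node 3  ⊔preds={1,2,4}  new={0,1,2,3,4}  old={0,4}  +wl: 2
  step 5. node 4  ⊔preds={0,1,2,3,4}  new={0,1,2,3,4}  old={}  +wl: 3
  step 6. node 5  ⊔preds={0,1,2,3,4}  new={1,2,4}  stable
  step 7. node 1  ⊔preds={0,1,2,3,4}  new={0,1,2,3,4}  old={0,2,3,4}  +wl: 
  step 8. node 2  ⊔preds={0,1,2,3,4}  new={0,1,2,3,4}  old={0,2,4}  +wl: 1,4
  step 9. node 3  ⊔preds={0,1,2,3,4}  new={0,1,2,3,4}  stable
  step 10. node 1  ⊔preds={0,1,2,3,4}  new={0,1,2,3,4}  stable
  step 11. node 4  ⊔preds={0,1,2,3,4}  new={0,1,2,3,4}  stable

Least fixpoint reached:
  node 0: {1,2,3,4}
  node 1: {0,1,2,3,4}
  node 2: {0,1,2,3,4}
  node 3: {0,1,2,3,4}
  node 4: {0,1,2,3,4}
  node 5: {1,2,4}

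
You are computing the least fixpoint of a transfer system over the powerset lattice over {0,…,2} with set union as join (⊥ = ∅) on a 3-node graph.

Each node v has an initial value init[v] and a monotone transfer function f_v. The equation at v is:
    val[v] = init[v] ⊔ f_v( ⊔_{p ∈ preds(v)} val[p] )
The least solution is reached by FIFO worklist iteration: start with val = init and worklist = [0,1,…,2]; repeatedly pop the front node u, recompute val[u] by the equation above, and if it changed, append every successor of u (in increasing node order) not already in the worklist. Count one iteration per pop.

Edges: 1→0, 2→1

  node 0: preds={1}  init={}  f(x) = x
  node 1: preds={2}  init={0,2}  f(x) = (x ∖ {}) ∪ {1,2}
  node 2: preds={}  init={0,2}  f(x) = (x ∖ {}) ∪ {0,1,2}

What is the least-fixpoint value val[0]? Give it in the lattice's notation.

{0,1,2}

Trace (5 dequeues):
  [1] u=0 | in {0,2} | out {0,2} | prev {} | push {}
  [2] u=1 | in {0,2} | out {0,1,2} | prev {0,2} | push {0}
  [3] u=2 | in {} | out {0,1,2} | prev {0,2} | push {1}
  [4] u=0 | in {0,1,2} | out {0,1,2} | prev {0,2} | push {}
  [5] u=1 | in {0,1,2} | out {0,1,2} | ==

Converged values:
  [0] {0,1,2}
  [1] {0,1,2}
  [2] {0,1,2}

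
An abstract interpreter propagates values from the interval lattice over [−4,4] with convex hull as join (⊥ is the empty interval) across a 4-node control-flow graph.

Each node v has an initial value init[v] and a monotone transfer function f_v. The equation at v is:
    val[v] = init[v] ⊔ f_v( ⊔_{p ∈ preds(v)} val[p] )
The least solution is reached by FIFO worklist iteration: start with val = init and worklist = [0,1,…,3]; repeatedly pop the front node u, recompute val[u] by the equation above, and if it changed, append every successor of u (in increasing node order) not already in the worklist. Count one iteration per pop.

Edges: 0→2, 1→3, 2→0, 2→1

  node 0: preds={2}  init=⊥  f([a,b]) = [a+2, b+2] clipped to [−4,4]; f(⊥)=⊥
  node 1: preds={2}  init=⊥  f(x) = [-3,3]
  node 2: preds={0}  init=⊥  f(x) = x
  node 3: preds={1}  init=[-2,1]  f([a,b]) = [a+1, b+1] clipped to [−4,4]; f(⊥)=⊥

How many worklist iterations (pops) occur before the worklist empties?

4

Trace (4 dequeues):
  [1] u=0 | in ⊥ | out ⊥ | ==
  [2] u=1 | in ⊥ | out [-3,3] | prev ⊥ | push {}
  [3] u=2 | in ⊥ | out ⊥ | ==
  [4] u=3 | in [-3,3] | out [-2,4] | prev [-2,1] | push {}

Converged values:
  [0] ⊥
  [1] [-3,3]
  [2] ⊥
  [3] [-2,4]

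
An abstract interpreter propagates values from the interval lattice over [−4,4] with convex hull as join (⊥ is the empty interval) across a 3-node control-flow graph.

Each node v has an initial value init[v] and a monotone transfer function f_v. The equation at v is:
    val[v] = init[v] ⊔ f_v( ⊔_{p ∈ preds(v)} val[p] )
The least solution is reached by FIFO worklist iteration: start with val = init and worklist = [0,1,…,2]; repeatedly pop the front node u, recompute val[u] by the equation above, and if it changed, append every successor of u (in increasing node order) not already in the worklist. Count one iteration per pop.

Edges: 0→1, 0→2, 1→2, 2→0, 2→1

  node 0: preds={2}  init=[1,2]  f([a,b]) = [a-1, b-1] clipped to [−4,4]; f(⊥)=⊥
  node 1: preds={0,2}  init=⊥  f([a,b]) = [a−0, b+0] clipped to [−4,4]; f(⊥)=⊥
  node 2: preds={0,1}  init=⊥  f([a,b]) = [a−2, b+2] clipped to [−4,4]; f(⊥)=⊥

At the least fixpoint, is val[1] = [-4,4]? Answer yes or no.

yes

Trace (9 dequeues):
  [1] u=0 | in ⊥ | out [1,2] | ==
  [2] u=1 | in [1,2] | out [1,2] | prev ⊥ | push {}
  [3] u=2 | in [1,2] | out [-1,4] | prev ⊥ | push {0,1}
  [4] u=0 | in [-1,4] | out [-2,3] | prev [1,2] | push {2}
  [5] u=1 | in [-2,4] | out [-2,4] | prev [1,2] | push {}
  [6] u=2 | in [-2,4] | out [-4,4] | prev [-1,4] | push {0,1}
  [7] u=0 | in [-4,4] | out [-4,3] | prev [-2,3] | push {2}
  [8] u=1 | in [-4,4] | out [-4,4] | prev [-2,4] | push {}
  [9] u=2 | in [-4,4] | out [-4,4] | ==

Converged values:
  [0] [-4,3]
  [1] [-4,4]
  [2] [-4,4]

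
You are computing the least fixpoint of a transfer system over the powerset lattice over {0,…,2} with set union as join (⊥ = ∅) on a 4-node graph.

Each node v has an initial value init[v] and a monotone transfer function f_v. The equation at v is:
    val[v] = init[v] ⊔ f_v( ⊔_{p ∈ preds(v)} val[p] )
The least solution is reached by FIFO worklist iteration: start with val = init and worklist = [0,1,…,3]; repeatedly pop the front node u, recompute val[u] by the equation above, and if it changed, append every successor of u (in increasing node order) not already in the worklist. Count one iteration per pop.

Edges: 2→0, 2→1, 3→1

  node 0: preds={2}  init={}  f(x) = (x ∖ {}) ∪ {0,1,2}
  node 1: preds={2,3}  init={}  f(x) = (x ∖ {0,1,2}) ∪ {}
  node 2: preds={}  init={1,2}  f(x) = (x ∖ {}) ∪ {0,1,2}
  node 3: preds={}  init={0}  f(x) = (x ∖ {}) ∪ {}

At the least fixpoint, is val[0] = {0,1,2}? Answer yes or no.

yes

Iteration log — 6 steps:
  step 1. node 0  ⊔preds={1,2}  new={0,1,2}  old={}  +wl: 
  step 2. node 1  ⊔preds={0,1,2}  new={}  stable
  step 3. node 2  ⊔preds={}  new={0,1,2}  old={1,2}  +wl: 0,1
  step 4. node 3  ⊔preds={}  new={0}  stable
  step 5. node 0  ⊔preds={0,1,2}  new={0,1,2}  stable
  step 6. node 1  ⊔preds={0,1,2}  new={}  stable

Least fixpoint reached:
  node 0: {0,1,2}
  node 1: {}
  node 2: {0,1,2}
  node 3: {0}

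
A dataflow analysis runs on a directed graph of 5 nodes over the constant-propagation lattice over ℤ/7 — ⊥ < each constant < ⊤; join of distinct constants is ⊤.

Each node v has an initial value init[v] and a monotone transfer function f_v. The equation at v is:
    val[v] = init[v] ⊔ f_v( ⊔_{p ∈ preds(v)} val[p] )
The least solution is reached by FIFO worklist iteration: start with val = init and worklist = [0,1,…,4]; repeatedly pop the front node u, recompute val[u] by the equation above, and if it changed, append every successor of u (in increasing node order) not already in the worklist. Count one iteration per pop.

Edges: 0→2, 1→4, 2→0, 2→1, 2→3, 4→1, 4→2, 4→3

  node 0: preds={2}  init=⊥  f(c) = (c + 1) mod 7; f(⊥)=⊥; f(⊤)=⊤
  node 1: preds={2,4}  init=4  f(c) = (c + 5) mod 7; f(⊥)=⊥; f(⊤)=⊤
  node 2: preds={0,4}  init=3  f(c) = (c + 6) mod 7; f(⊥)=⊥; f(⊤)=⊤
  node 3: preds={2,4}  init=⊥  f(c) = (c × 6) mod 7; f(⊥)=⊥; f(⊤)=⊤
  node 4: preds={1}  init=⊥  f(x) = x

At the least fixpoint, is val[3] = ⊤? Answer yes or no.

yes

Worklist (11 pops):
  #1 pop 0: in=3 → 4 (was ⊥); enqueue []
  #2 pop 1: in=3 → ⊤ (was 4); enqueue []
  #3 pop 2: in=4 → 3 (no change)
  #4 pop 3: in=3 → 4 (was ⊥); enqueue []
  #5 pop 4: in=⊤ → ⊤ (was ⊥); enqueue [1,2,3]
  #6 pop 1: in=⊤ → ⊤ (no change)
  #7 pop 2: in=⊤ → ⊤ (was 3); enqueue [0,1]
  #8 pop 3: in=⊤ → ⊤ (was 4); enqueue []
  #9 pop 0: in=⊤ → ⊤ (was 4); enqueue [2]
  #10 pop 1: in=⊤ → ⊤ (no change)
  #11 pop 2: in=⊤ → ⊤ (no change)

Fixpoint:
  val[0] = ⊤
  val[1] = ⊤
  val[2] = ⊤
  val[3] = ⊤
  val[4] = ⊤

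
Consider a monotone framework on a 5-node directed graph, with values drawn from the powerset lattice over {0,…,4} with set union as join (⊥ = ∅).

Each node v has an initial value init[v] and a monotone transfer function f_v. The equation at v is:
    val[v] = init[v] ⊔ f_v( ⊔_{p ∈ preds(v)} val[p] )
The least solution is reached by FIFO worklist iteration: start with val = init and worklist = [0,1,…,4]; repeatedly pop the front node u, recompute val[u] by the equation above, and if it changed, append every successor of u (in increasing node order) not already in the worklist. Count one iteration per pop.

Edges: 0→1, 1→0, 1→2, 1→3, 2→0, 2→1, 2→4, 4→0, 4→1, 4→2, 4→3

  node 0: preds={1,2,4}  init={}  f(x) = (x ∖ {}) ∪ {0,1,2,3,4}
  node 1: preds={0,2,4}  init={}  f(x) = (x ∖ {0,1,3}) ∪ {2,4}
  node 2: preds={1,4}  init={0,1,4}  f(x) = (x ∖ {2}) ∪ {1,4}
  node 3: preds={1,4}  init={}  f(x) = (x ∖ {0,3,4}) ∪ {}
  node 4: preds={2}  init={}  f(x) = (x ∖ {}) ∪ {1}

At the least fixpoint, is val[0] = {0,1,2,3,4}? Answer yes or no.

Worklist (9 pops):
  #1 pop 0: in={0,1,4} → {0,1,2,3,4} (was {}); enqueue []
  #2 pop 1: in={0,1,2,3,4} → {2,4} (was {}); enqueue [0]
  #3 pop 2: in={2,4} → {0,1,4} (no change)
  #4 pop 3: in={2,4} → {2} (was {}); enqueue []
  #5 pop 4: in={0,1,4} → {0,1,4} (was {}); enqueue [1,2,3]
  #6 pop 0: in={0,1,2,4} → {0,1,2,3,4} (no change)
  #7 pop 1: in={0,1,2,3,4} → {2,4} (no change)
  #8 pop 2: in={0,1,2,4} → {0,1,4} (no change)
  #9 pop 3: in={0,1,2,4} → {1,2} (was {2}); enqueue []

Fixpoint:
  val[0] = {0,1,2,3,4}
  val[1] = {2,4}
  val[2] = {0,1,4}
  val[3] = {1,2}
  val[4] = {0,1,4}

yes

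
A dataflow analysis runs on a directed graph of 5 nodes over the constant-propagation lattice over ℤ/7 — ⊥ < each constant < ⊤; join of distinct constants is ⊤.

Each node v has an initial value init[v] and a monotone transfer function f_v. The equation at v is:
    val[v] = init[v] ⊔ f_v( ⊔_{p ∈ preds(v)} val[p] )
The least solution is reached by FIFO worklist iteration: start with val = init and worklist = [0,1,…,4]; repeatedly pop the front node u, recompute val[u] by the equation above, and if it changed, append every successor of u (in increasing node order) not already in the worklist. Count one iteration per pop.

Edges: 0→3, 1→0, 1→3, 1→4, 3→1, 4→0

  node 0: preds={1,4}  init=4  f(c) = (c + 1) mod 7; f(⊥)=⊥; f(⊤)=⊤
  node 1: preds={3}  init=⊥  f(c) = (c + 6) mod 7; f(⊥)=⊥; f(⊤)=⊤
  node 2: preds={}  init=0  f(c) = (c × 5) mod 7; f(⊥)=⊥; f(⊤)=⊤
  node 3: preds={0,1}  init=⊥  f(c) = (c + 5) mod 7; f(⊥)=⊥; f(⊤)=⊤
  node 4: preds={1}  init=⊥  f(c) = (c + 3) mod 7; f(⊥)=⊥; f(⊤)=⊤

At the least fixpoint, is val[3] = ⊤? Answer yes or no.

Worklist (14 pops):
  #1 pop 0: in=⊥ → 4 (no change)
  #2 pop 1: in=⊥ → ⊥ (no change)
  #3 pop 2: in=⊥ → 0 (no change)
  #4 pop 3: in=4 → 2 (was ⊥); enqueue [1]
  #5 pop 4: in=⊥ → ⊥ (no change)
  #6 pop 1: in=2 → 1 (was ⊥); enqueue [0,3,4]
  #7 pop 0: in=1 → ⊤ (was 4); enqueue []
  #8 pop 3: in=⊤ → ⊤ (was 2); enqueue [1]
  #9 pop 4: in=1 → 4 (was ⊥); enqueue [0]
  #10 pop 1: in=⊤ → ⊤ (was 1); enqueue [3,4]
  #11 pop 0: in=⊤ → ⊤ (no change)
  #12 pop 3: in=⊤ → ⊤ (no change)
  #13 pop 4: in=⊤ → ⊤ (was 4); enqueue [0]
  #14 pop 0: in=⊤ → ⊤ (no change)

Fixpoint:
  val[0] = ⊤
  val[1] = ⊤
  val[2] = 0
  val[3] = ⊤
  val[4] = ⊤

yes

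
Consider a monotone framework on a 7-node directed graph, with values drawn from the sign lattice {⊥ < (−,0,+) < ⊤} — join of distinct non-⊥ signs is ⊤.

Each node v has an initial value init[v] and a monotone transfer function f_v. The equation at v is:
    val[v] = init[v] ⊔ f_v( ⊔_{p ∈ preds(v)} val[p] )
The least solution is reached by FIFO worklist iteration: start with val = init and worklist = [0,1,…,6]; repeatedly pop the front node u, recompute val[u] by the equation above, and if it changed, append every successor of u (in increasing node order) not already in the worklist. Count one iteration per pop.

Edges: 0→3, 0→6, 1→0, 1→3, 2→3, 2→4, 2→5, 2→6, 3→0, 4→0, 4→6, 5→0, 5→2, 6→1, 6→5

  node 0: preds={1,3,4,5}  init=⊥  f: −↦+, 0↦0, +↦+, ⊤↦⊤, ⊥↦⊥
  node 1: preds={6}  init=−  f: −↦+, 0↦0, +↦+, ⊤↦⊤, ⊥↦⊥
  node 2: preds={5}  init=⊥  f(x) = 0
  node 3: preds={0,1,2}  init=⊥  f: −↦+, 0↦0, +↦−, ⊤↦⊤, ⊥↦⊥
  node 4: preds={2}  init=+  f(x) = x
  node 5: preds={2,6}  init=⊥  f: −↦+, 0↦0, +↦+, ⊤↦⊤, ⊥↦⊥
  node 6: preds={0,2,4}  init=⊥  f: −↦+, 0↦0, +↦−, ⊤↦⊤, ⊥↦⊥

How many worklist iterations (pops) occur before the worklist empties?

14

Iteration log — 14 steps:
  step 1. node 0  ⊔preds=⊤  new=⊤  old=⊥  +wl: 
  step 2. node 1  ⊔preds=⊥  new=−  stable
  step 3. node 2  ⊔preds=⊥  new=0  old=⊥  +wl: 
  step 4. node 3  ⊔preds=⊤  new=⊤  old=⊥  +wl: 0
  step 5. node 4  ⊔preds=0  new=⊤  old=+  +wl: 
  step 6. node 5  ⊔preds=0  new=0  old=⊥  +wl: 2
  step 7. node 6  ⊔preds=⊤  new=⊤  old=⊥  +wl: 1,5
  step 8. node 0  ⊔preds=⊤  new=⊤  stable
  step 9. node 2  ⊔preds=0  new=0  stable
  step 10. node 1  ⊔preds=⊤  new=⊤  old=−  +wl: 0,3
  step 11. node 5  ⊔preds=⊤  new=⊤  old=0  +wl: 2
  step 12. node 0  ⊔preds=⊤  new=⊤  stable
  step 13. node 3  ⊔preds=⊤  new=⊤  stable
  step 14. node 2  ⊔preds=⊤  new=0  stable

Least fixpoint reached:
  node 0: ⊤
  node 1: ⊤
  node 2: 0
  node 3: ⊤
  node 4: ⊤
  node 5: ⊤
  node 6: ⊤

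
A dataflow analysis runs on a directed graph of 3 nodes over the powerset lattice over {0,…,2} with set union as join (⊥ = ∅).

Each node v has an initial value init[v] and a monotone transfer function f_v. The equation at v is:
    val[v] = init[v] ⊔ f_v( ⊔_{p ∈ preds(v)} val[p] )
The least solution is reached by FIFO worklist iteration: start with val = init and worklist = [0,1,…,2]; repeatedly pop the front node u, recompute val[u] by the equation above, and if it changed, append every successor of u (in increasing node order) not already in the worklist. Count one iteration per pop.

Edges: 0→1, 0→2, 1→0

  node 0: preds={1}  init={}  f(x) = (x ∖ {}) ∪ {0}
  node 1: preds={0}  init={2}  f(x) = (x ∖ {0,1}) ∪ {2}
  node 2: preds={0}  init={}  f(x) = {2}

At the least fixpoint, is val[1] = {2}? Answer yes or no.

Trace (3 dequeues):
  [1] u=0 | in {2} | out {0,2} | prev {} | push {}
  [2] u=1 | in {0,2} | out {2} | ==
  [3] u=2 | in {0,2} | out {2} | prev {} | push {}

Converged values:
  [0] {0,2}
  [1] {2}
  [2] {2}

yes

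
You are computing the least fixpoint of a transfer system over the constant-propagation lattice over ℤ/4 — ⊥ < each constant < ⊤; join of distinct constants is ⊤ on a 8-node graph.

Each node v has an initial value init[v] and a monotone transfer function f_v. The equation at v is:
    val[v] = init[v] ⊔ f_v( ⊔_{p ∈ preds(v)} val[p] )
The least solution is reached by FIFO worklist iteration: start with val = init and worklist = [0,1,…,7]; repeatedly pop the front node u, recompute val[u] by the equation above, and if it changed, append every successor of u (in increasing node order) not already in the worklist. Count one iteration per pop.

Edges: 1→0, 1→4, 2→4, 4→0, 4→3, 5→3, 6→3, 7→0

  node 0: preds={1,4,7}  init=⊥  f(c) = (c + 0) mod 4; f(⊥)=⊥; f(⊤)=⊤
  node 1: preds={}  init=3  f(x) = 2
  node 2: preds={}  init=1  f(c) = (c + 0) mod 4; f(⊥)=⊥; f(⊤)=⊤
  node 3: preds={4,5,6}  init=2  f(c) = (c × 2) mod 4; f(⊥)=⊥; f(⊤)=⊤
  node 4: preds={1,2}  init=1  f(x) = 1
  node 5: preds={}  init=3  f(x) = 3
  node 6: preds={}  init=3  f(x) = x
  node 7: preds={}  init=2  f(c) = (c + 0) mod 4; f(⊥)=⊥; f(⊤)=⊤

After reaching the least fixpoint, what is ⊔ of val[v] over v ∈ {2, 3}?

⊤

Iteration log — 9 steps:
  step 1. node 0  ⊔preds=⊤  new=⊤  old=⊥  +wl: 
  step 2. node 1  ⊔preds=⊥  new=⊤  old=3  +wl: 0
  step 3. node 2  ⊔preds=⊥  new=1  stable
  step 4. node 3  ⊔preds=⊤  new=⊤  old=2  +wl: 
  step 5. node 4  ⊔preds=⊤  new=1  stable
  step 6. node 5  ⊔preds=⊥  new=3  stable
  step 7. node 6  ⊔preds=⊥  new=3  stable
  step 8. node 7  ⊔preds=⊥  new=2  stable
  step 9. node 0  ⊔preds=⊤  new=⊤  stable

Least fixpoint reached:
  node 0: ⊤
  node 1: ⊤
  node 2: 1
  node 3: ⊤
  node 4: 1
  node 5: 3
  node 6: 3
  node 7: 2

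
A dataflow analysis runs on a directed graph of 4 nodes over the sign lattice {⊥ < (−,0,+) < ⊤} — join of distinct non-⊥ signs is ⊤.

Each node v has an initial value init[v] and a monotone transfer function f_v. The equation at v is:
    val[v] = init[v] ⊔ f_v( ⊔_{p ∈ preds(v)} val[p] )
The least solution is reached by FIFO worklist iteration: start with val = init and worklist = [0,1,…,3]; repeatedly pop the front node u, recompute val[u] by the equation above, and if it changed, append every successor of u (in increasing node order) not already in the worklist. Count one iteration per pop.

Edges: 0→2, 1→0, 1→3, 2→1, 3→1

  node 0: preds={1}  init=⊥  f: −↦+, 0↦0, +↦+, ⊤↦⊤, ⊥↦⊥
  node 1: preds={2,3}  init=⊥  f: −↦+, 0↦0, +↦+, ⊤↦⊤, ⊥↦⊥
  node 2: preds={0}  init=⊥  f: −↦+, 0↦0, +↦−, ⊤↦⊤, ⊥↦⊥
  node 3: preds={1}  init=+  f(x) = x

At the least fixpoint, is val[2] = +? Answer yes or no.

Worklist (11 pops):
  #1 pop 0: in=⊥ → ⊥ (no change)
  #2 pop 1: in=+ → + (was ⊥); enqueue [0]
  #3 pop 2: in=⊥ → ⊥ (no change)
  #4 pop 3: in=+ → + (no change)
  #5 pop 0: in=+ → + (was ⊥); enqueue [2]
  #6 pop 2: in=+ → − (was ⊥); enqueue [1]
  #7 pop 1: in=⊤ → ⊤ (was +); enqueue [0,3]
  #8 pop 0: in=⊤ → ⊤ (was +); enqueue [2]
  #9 pop 3: in=⊤ → ⊤ (was +); enqueue [1]
  #10 pop 2: in=⊤ → ⊤ (was −); enqueue []
  #11 pop 1: in=⊤ → ⊤ (no change)

Fixpoint:
  val[0] = ⊤
  val[1] = ⊤
  val[2] = ⊤
  val[3] = ⊤

no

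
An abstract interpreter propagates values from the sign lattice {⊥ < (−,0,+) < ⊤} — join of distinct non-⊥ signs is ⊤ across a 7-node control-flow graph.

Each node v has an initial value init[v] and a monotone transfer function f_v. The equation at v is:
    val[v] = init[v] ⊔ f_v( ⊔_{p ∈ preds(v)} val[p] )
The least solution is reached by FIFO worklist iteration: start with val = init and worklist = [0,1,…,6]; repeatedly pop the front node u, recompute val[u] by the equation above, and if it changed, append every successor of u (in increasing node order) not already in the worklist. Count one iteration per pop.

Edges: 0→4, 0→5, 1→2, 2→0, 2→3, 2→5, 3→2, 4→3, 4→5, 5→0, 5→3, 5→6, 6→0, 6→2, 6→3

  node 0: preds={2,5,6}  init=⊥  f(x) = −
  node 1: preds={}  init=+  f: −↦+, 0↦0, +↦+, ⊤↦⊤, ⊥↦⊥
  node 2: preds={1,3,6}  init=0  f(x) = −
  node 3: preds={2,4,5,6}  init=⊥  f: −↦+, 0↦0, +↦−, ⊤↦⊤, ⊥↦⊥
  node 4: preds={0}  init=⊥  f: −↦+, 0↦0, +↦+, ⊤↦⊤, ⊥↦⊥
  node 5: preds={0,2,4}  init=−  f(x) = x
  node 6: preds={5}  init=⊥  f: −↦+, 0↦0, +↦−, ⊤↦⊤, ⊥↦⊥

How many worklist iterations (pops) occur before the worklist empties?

10

Iteration log — 10 steps:
  step 1. node 0  ⊔preds=⊤  new=−  old=⊥  +wl: 
  step 2. node 1  ⊔preds=⊥  new=+  stable
  step 3. node 2  ⊔preds=+  new=⊤  old=0  +wl: 0
  step 4. node 3  ⊔preds=⊤  new=⊤  old=⊥  +wl: 2
  step 5. node 4  ⊔preds=−  new=+  old=⊥  +wl: 3
  step 6. node 5  ⊔preds=⊤  new=⊤  old=−  +wl: 
  step 7. node 6  ⊔preds=⊤  new=⊤  old=⊥  +wl: 
  step 8. node 0  ⊔preds=⊤  new=−  stable
  step 9. node 2  ⊔preds=⊤  new=⊤  stable
  step 10. node 3  ⊔preds=⊤  new=⊤  stable

Least fixpoint reached:
  node 0: −
  node 1: +
  node 2: ⊤
  node 3: ⊤
  node 4: +
  node 5: ⊤
  node 6: ⊤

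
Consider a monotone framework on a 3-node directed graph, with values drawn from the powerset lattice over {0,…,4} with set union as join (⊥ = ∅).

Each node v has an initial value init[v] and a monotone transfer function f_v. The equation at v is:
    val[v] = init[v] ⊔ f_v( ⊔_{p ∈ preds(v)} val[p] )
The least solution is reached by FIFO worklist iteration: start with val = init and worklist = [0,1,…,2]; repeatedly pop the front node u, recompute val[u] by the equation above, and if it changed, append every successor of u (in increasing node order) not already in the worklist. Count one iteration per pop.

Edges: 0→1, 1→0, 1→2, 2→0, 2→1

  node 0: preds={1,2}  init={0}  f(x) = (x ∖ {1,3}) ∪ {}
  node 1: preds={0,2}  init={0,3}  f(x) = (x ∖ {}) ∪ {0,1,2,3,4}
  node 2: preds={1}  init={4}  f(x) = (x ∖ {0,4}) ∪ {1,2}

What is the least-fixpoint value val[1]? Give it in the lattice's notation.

Trace (5 dequeues):
  [1] u=0 | in {0,3,4} | out {0,4} | prev {0} | push {}
  [2] u=1 | in {0,4} | out {0,1,2,3,4} | prev {0,3} | push {0}
  [3] u=2 | in {0,1,2,3,4} | out {1,2,3,4} | prev {4} | push {1}
  [4] u=0 | in {0,1,2,3,4} | out {0,2,4} | prev {0,4} | push {}
  [5] u=1 | in {0,1,2,3,4} | out {0,1,2,3,4} | ==

Converged values:
  [0] {0,2,4}
  [1] {0,1,2,3,4}
  [2] {1,2,3,4}

{0,1,2,3,4}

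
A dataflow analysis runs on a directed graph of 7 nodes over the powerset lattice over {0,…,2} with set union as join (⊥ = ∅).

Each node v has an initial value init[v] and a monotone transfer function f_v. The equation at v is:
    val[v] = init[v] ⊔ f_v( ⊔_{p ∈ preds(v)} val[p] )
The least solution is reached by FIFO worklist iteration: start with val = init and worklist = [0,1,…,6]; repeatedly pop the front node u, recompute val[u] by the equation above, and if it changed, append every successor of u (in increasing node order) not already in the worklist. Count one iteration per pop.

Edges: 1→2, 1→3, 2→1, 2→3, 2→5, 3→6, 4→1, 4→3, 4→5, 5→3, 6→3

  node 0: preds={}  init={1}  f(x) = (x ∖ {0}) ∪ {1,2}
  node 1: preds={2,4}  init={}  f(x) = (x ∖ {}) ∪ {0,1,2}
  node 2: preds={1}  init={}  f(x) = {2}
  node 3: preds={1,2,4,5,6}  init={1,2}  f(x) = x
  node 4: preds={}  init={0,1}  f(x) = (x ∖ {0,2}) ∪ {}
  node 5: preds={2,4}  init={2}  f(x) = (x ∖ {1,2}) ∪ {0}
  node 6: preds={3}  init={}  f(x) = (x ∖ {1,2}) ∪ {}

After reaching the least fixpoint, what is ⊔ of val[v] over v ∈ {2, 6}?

{0,2}

Worklist (9 pops):
  #1 pop 0: in={} → {1,2} (was {1}); enqueue []
  #2 pop 1: in={0,1} → {0,1,2} (was {}); enqueue []
  #3 pop 2: in={0,1,2} → {2} (was {}); enqueue [1]
  #4 pop 3: in={0,1,2} → {0,1,2} (was {1,2}); enqueue []
  #5 pop 4: in={} → {0,1} (no change)
  #6 pop 5: in={0,1,2} → {0,2} (was {2}); enqueue [3]
  #7 pop 6: in={0,1,2} → {0} (was {}); enqueue []
  #8 pop 1: in={0,1,2} → {0,1,2} (no change)
  #9 pop 3: in={0,1,2} → {0,1,2} (no change)

Fixpoint:
  val[0] = {1,2}
  val[1] = {0,1,2}
  val[2] = {2}
  val[3] = {0,1,2}
  val[4] = {0,1}
  val[5] = {0,2}
  val[6] = {0}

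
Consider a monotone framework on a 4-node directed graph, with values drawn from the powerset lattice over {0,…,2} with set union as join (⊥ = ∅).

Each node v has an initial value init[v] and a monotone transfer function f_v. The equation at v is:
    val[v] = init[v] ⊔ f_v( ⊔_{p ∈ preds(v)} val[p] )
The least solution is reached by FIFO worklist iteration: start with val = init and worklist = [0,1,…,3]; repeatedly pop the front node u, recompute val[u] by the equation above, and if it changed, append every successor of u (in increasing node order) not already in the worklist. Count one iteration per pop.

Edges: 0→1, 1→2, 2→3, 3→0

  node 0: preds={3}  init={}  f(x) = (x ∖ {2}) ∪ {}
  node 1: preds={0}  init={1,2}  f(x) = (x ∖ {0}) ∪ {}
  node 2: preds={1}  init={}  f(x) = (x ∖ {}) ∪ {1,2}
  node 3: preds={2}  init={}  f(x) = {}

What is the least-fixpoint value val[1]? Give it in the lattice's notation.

Trace (4 dequeues):
  [1] u=0 | in {} | out {} | ==
  [2] u=1 | in {} | out {1,2} | ==
  [3] u=2 | in {1,2} | out {1,2} | prev {} | push {}
  [4] u=3 | in {1,2} | out {} | ==

Converged values:
  [0] {}
  [1] {1,2}
  [2] {1,2}
  [3] {}

{1,2}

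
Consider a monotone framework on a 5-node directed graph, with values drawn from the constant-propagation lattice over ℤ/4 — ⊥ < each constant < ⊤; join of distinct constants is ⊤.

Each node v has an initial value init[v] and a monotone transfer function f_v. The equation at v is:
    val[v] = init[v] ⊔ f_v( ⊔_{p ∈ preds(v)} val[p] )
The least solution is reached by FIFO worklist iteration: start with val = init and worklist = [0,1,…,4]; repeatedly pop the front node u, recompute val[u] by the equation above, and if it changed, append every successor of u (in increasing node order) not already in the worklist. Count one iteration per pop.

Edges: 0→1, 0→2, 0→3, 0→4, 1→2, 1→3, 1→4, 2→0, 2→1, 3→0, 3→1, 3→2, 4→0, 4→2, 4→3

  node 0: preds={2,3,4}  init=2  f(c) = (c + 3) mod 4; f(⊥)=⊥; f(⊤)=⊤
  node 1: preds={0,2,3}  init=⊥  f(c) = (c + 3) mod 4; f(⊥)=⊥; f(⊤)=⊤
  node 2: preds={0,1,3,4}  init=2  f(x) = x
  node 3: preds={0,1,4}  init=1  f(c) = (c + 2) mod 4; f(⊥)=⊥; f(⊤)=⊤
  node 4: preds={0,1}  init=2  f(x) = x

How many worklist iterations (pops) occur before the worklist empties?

9

Worklist (9 pops):
  #1 pop 0: in=⊤ → ⊤ (was 2); enqueue []
  #2 pop 1: in=⊤ → ⊤ (was ⊥); enqueue []
  #3 pop 2: in=⊤ → ⊤ (was 2); enqueue [0,1]
  #4 pop 3: in=⊤ → ⊤ (was 1); enqueue [2]
  #5 pop 4: in=⊤ → ⊤ (was 2); enqueue [3]
  #6 pop 0: in=⊤ → ⊤ (no change)
  #7 pop 1: in=⊤ → ⊤ (no change)
  #8 pop 2: in=⊤ → ⊤ (no change)
  #9 pop 3: in=⊤ → ⊤ (no change)

Fixpoint:
  val[0] = ⊤
  val[1] = ⊤
  val[2] = ⊤
  val[3] = ⊤
  val[4] = ⊤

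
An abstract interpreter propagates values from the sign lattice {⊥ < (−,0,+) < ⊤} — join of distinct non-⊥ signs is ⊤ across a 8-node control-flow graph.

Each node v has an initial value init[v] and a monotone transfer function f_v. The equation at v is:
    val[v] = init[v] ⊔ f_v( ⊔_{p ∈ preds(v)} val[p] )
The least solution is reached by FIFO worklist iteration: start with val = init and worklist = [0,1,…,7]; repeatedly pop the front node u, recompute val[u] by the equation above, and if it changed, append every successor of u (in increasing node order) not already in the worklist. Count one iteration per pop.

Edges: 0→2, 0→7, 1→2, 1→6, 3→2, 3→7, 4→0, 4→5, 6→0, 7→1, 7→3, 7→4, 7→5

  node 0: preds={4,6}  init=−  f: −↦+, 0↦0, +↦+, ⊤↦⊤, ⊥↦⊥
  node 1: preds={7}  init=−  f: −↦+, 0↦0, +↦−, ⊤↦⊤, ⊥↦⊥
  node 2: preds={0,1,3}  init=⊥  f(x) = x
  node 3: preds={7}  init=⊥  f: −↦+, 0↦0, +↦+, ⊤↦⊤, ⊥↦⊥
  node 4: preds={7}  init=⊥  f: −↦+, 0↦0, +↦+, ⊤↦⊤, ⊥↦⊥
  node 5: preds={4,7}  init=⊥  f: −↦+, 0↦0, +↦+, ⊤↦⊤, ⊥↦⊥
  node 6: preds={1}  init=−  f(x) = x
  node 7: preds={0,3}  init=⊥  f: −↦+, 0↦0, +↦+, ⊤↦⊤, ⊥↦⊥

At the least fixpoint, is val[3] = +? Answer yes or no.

no

Iteration log — 16 steps:
  step 1. node 0  ⊔preds=−  new=⊤  old=−  +wl: 
  step 2. node 1  ⊔preds=⊥  new=−  stable
  step 3. node 2  ⊔preds=⊤  new=⊤  old=⊥  +wl: 
  step 4. node 3  ⊔preds=⊥  new=⊥  stable
  step 5. node 4  ⊔preds=⊥  new=⊥  stable
  step 6. node 5  ⊔preds=⊥  new=⊥  stable
  step 7. node 6  ⊔preds=−  new=−  stable
  step 8. node 7  ⊔preds=⊤  new=⊤  old=⊥  +wl: 1,3,4,5
  step 9. node 1  ⊔preds=⊤  new=⊤  old=−  +wl: 2,6
  step 10. node 3  ⊔preds=⊤  new=⊤  old=⊥  +wl: 7
  step 11. node 4  ⊔preds=⊤  new=⊤  old=⊥  +wl: 0
  step 12. node 5  ⊔preds=⊤  new=⊤  old=⊥  +wl: 
  step 13. node 2  ⊔preds=⊤  new=⊤  stable
  step 14. node 6  ⊔preds=⊤  new=⊤  old=−  +wl: 
  step 15. node 7  ⊔preds=⊤  new=⊤  stable
  step 16. node 0  ⊔preds=⊤  new=⊤  stable

Least fixpoint reached:
  node 0: ⊤
  node 1: ⊤
  node 2: ⊤
  node 3: ⊤
  node 4: ⊤
  node 5: ⊤
  node 6: ⊤
  node 7: ⊤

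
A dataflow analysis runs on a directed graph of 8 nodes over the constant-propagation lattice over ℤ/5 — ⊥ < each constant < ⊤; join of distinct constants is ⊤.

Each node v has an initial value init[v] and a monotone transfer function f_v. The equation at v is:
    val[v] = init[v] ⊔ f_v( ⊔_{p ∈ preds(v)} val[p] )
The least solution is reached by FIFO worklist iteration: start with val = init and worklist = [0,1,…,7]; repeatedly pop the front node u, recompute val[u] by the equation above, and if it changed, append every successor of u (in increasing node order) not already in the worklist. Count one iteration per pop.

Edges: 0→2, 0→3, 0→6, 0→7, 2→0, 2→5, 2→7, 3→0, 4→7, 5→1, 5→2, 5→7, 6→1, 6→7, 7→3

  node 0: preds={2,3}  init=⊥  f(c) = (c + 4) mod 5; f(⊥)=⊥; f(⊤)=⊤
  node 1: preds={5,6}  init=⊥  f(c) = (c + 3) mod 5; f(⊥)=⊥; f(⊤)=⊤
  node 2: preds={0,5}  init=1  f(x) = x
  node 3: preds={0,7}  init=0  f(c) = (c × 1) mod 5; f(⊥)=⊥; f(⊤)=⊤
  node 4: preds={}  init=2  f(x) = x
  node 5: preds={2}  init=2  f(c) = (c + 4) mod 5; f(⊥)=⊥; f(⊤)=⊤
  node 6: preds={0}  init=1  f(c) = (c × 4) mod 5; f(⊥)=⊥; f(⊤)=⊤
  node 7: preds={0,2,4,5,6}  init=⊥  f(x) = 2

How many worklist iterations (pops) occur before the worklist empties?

12

Trace (12 dequeues):
  [1] u=0 | in ⊤ | out ⊤ | prev ⊥ | push {}
  [2] u=1 | in ⊤ | out ⊤ | prev ⊥ | push {}
  [3] u=2 | in ⊤ | out ⊤ | prev 1 | push {0}
  [4] u=3 | in ⊤ | out ⊤ | prev 0 | push {}
  [5] u=4 | in ⊥ | out 2 | ==
  [6] u=5 | in ⊤ | out ⊤ | prev 2 | push {1,2}
  [7] u=6 | in ⊤ | out ⊤ | prev 1 | push {}
  [8] u=7 | in ⊤ | out 2 | prev ⊥ | push {3}
  [9] u=0 | in ⊤ | out ⊤ | ==
  [10] u=1 | in ⊤ | out ⊤ | ==
  [11] u=2 | in ⊤ | out ⊤ | ==
  [12] u=3 | in ⊤ | out ⊤ | ==

Converged values:
  [0] ⊤
  [1] ⊤
  [2] ⊤
  [3] ⊤
  [4] 2
  [5] ⊤
  [6] ⊤
  [7] 2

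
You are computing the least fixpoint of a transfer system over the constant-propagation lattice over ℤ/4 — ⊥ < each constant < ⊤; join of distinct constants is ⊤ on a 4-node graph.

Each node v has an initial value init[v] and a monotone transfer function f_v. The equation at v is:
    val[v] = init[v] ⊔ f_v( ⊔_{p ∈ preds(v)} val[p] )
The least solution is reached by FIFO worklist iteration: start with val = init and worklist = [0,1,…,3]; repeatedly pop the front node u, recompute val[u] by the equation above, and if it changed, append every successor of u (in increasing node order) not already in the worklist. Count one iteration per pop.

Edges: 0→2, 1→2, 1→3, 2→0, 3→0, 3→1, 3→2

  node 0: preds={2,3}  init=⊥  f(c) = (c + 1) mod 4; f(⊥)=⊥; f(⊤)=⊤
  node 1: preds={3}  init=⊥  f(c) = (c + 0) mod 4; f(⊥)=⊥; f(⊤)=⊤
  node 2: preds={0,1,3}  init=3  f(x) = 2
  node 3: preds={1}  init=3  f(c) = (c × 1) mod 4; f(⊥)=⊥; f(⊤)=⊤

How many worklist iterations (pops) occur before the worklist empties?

6

Worklist (6 pops):
  #1 pop 0: in=3 → 0 (was ⊥); enqueue []
  #2 pop 1: in=3 → 3 (was ⊥); enqueue []
  #3 pop 2: in=⊤ → ⊤ (was 3); enqueue [0]
  #4 pop 3: in=3 → 3 (no change)
  #5 pop 0: in=⊤ → ⊤ (was 0); enqueue [2]
  #6 pop 2: in=⊤ → ⊤ (no change)

Fixpoint:
  val[0] = ⊤
  val[1] = 3
  val[2] = ⊤
  val[3] = 3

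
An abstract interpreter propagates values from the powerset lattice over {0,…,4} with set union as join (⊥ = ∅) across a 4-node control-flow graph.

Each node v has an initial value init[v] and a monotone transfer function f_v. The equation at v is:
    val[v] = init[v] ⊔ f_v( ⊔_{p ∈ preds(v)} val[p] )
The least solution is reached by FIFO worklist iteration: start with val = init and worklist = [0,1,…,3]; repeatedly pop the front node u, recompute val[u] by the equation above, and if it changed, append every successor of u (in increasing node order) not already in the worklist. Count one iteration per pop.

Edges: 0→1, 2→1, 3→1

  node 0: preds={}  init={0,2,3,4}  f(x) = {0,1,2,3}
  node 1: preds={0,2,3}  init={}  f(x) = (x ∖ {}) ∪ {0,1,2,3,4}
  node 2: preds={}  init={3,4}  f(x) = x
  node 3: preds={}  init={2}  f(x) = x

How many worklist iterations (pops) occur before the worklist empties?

4

Worklist (4 pops):
  #1 pop 0: in={} → {0,1,2,3,4} (was {0,2,3,4}); enqueue []
  #2 pop 1: in={0,1,2,3,4} → {0,1,2,3,4} (was {}); enqueue []
  #3 pop 2: in={} → {3,4} (no change)
  #4 pop 3: in={} → {2} (no change)

Fixpoint:
  val[0] = {0,1,2,3,4}
  val[1] = {0,1,2,3,4}
  val[2] = {3,4}
  val[3] = {2}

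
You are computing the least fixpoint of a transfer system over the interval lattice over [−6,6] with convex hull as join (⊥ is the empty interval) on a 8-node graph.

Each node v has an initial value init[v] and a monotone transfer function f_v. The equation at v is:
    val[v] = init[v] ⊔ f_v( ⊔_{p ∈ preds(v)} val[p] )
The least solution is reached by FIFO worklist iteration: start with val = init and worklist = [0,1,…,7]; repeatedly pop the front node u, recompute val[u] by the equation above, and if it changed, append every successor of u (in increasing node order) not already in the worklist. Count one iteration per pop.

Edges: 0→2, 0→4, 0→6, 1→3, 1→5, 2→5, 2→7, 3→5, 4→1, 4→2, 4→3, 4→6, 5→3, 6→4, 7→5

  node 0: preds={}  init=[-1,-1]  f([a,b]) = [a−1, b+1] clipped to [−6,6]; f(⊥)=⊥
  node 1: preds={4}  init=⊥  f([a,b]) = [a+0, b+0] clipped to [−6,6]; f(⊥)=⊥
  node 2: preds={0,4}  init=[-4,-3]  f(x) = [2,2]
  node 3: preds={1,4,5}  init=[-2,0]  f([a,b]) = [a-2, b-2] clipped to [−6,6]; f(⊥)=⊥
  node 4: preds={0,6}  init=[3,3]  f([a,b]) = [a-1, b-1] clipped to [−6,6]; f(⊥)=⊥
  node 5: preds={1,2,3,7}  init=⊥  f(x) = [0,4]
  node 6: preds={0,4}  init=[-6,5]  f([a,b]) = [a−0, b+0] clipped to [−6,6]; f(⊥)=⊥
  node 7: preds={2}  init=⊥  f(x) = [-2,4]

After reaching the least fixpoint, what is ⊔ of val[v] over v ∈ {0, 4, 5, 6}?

Worklist (12 pops):
  #1 pop 0: in=⊥ → [-1,-1] (no change)
  #2 pop 1: in=[3,3] → [3,3] (was ⊥); enqueue []
  #3 pop 2: in=[-1,3] → [-4,2] (was [-4,-3]); enqueue []
  #4 pop 3: in=[3,3] → [-2,1] (was [-2,0]); enqueue []
  #5 pop 4: in=[-6,5] → [-6,4] (was [3,3]); enqueue [1,2,3]
  #6 pop 5: in=[-4,3] → [0,4] (was ⊥); enqueue []
  #7 pop 6: in=[-6,4] → [-6,5] (no change)
  #8 pop 7: in=[-4,2] → [-2,4] (was ⊥); enqueue [5]
  #9 pop 1: in=[-6,4] → [-6,4] (was [3,3]); enqueue []
  #10 pop 2: in=[-6,4] → [-4,2] (no change)
  #11 pop 3: in=[-6,4] → [-6,2] (was [-2,1]); enqueue []
  #12 pop 5: in=[-6,4] → [0,4] (no change)

Fixpoint:
  val[0] = [-1,-1]
  val[1] = [-6,4]
  val[2] = [-4,2]
  val[3] = [-6,2]
  val[4] = [-6,4]
  val[5] = [0,4]
  val[6] = [-6,5]
  val[7] = [-2,4]

[-6,5]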